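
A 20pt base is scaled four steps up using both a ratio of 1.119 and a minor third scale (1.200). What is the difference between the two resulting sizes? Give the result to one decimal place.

At 1.119: 20.0 × 1.119⁴ = 31.358pt
Minor third: 20.0 × 1.200⁴ = 41.472pt
Difference: 41.472 − 31.358 = 10.114pt

10.1pt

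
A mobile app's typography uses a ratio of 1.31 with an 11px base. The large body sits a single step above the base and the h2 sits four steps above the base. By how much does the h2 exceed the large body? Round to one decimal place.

18.0px

Step 1: 11.0 × 1.31 = 14.410px
Step 4: 11.0 × 1.31⁴ = 32.395px
Difference: 32.395 − 14.410 = 17.985px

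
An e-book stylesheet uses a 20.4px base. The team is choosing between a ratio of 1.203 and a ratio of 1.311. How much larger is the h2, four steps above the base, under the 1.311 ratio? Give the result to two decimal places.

At 1.203: 20.4 × 1.203⁴ = 42.7260px
At 1.311: 20.4 × 1.311⁴ = 60.2616px
Difference: 60.2616 − 42.7260 = 17.5356px

17.54px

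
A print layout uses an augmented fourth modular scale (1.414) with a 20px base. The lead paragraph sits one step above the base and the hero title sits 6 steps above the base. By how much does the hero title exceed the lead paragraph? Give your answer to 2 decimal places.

Step 1: 20.0 × 1.414 = 28.2800px
Step 6: 20.0 × 1.414⁶ = 159.8551px
Difference: 159.8551 − 28.2800 = 131.5751px

131.58px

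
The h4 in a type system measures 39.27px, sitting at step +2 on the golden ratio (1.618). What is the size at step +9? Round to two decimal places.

1140.01px

39.27 × 1.618⁷ = 39.27 × 29.03017 ≈ 1140.015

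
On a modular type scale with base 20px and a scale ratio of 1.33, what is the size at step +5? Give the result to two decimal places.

Each step on a modular scale multiplies by the ratio, so the size n steps from the base is base × ratioⁿ.
20.0 × 1.33⁵ = 20.0 × 4.16158 ≈ 83.23

83.23px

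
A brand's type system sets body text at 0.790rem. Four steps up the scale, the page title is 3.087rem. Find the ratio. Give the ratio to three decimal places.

1.406

r⁴ = 3.087 / 0.790, so r = (3.087/0.790)^(1/4).
r = 3.9076^(1/4) ≈ 1.4060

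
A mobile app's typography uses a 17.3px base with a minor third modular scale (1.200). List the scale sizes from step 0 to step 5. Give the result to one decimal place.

17.3px, 20.8px, 24.9px, 29.9px, 35.9px, 43.0px

Step 0: 17.3px
Step 1: 17.3 × 1.200 = 20.8
Step 2: 17.3 × 1.200² = 24.9
Step 3: 17.3 × 1.200³ = 29.9
Step 4: 17.3 × 1.200⁴ = 35.9
Step 5: 17.3 × 1.200⁵ = 43.0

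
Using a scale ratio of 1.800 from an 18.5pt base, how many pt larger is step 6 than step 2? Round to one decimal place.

Step 2: 18.5 × 1.800² = 59.940pt
Step 6: 18.5 × 1.800⁶ = 629.226pt
Difference: 629.226 − 59.940 = 569.286pt

569.3pt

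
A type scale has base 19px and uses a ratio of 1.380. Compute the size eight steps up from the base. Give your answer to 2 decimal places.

19.0 × 1.380⁸ = 19.0 × 13.15324 ≈ 249.91

249.91px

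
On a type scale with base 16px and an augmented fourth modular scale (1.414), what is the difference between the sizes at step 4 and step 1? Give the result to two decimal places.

Step 1: 16.0 × 1.414 = 22.6240px
Step 4: 16.0 × 1.414⁴ = 63.9613px
Difference: 63.9613 − 22.6240 = 41.3373px

41.34px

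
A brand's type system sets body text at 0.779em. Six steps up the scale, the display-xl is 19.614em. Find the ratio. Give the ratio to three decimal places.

r⁶ = 19.614 / 0.779, so r = (19.614/0.779)^(1/6).
r = 25.1784^(1/6) ≈ 1.7120

1.712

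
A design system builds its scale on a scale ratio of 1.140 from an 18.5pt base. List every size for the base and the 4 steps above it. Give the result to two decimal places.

18.50pt, 21.09pt, 24.04pt, 27.41pt, 31.25pt

Step 0: 18.5pt
Step 1: 18.5 × 1.140 = 21.09
Step 2: 18.5 × 1.140² = 24.04
Step 3: 18.5 × 1.140³ = 27.41
Step 4: 18.5 × 1.140⁴ = 31.25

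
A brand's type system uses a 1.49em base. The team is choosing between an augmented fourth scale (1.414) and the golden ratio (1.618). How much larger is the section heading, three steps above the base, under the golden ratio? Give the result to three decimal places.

2.099em

Augmented fourth: 1.49 × 1.414³ = 4.21245em
Golden ratio: 1.49 × 1.618³ = 6.31134em
Difference: 6.31134 − 4.21245 = 2.09889em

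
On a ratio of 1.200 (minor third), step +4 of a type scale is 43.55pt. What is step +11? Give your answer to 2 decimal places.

156.05pt

Moving from step +4 to step +11 is 7 steps up, so multiply by r⁷.
43.55 × 1.200⁷ = 43.55 × 3.58318 ≈ 156.048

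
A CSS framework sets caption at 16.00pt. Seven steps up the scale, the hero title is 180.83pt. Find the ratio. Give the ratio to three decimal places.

1.414

The ratio satisfies 16.00 × r⁷ = 180.83, so r = (180.83 / 16.00)^(1/7).
r = 11.3019^(1/7) ≈ 1.4140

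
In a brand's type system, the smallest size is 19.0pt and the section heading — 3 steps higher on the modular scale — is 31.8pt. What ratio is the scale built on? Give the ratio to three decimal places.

1.187

r³ = 31.8 / 19.0, so r = (31.8/19.0)^(1/3).
r = 1.6737^(1/3) ≈ 1.1873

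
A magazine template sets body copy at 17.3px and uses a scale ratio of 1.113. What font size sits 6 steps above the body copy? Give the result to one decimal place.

32.9px

Every step multiplies by the scale ratio.
17.3 × 1.113⁶ = 17.3 × 1.90095 ≈ 32.89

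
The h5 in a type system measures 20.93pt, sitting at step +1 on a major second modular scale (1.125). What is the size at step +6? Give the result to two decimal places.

20.93 × 1.125⁵ = 20.93 × 1.80203 ≈ 37.717

37.72pt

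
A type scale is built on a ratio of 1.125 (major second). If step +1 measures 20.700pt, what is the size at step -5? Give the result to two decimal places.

10.21pt

The gap is -5 − (1) = -6 steps, so the factor is 1.125^-6.
20.700 ÷ 1.125⁶ = 20.700 ÷ 2.02729 ≈ 10.211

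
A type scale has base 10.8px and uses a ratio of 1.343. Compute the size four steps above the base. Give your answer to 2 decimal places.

10.8 × 1.343⁴ = 10.8 × 3.25315 ≈ 35.13

35.13px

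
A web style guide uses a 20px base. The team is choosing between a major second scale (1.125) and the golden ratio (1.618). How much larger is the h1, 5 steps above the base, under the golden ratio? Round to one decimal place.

Major second: 20.0 × 1.125⁵ = 36.041px
Golden ratio: 20.0 × 1.618⁵ = 221.780px
Difference: 221.780 − 36.041 = 185.739px

185.7px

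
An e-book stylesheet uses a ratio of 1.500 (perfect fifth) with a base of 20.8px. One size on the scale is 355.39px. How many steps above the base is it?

7

1.500ⁿ = 355.39 / 20.8 = 17.0861
n = ln(17.0861) / ln(1.500) = 2.8383 / 0.4055 ≈ 7.00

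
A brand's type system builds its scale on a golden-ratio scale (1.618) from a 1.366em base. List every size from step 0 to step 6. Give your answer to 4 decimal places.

Step 0: 1.366em
Step 1: 1.366 × 1.618 = 2.2102
Step 2: 1.366 × 1.618² = 3.5761
Step 3: 1.366 × 1.618³ = 5.7861
Step 4: 1.366 × 1.618⁴ = 9.3619
Step 5: 1.366 × 1.618⁵ = 15.1476
Step 6: 1.366 × 1.618⁶ = 24.5088

1.3660em, 2.2102em, 3.5761em, 5.7861em, 9.3619em, 15.1476em, 24.5088em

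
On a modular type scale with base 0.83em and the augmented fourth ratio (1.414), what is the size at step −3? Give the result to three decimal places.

0.294em

Each step on a modular scale multiplies by the ratio, so the size n steps from the base is base × ratioⁿ.
0.83 ÷ 1.414³ = 0.83 ÷ 2.82715 ≈ 0.294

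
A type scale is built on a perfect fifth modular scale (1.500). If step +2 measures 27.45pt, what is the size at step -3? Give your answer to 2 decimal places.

27.45 ÷ 1.500⁵ = 27.45 ÷ 7.59375 ≈ 3.615

3.61pt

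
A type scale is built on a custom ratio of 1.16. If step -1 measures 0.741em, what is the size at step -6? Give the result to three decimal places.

0.353em

Moving from step -1 to step -6 is 5 steps down, so divide by r⁵.
0.741 ÷ 1.16⁵ = 0.741 ÷ 2.10034 ≈ 0.353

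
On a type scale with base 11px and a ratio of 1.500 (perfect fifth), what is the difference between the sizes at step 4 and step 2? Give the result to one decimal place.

30.9px

Step 2: 11.0 × 1.500² = 24.750px
Step 4: 11.0 × 1.500⁴ = 55.688px
Difference: 55.688 − 24.750 = 30.938px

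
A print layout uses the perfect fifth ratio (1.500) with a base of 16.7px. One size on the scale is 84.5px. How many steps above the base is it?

4

1.500ⁿ = 84.5 / 16.7 = 5.0599
n = ln(5.0599) / ln(1.500) = 1.6213 / 0.4055 ≈ 4.00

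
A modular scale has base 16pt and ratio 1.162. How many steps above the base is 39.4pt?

1.162ⁿ = 39.4 / 16 = 2.4625
n = ln(2.4625) / ln(1.162) = 0.9012 / 0.1501 ≈ 6.00

6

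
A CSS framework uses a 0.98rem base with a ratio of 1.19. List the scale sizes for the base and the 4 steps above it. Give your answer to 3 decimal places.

Step 0: 0.98rem
Step 1: 0.98 × 1.19 = 1.166
Step 2: 0.98 × 1.19² = 1.388
Step 3: 0.98 × 1.19³ = 1.651
Step 4: 0.98 × 1.19⁴ = 1.965

0.980rem, 1.166rem, 1.388rem, 1.651rem, 1.965rem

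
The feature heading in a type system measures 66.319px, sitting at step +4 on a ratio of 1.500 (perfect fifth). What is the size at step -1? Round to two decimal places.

8.73px

66.319 ÷ 1.500⁵ = 66.319 ÷ 7.59375 ≈ 8.733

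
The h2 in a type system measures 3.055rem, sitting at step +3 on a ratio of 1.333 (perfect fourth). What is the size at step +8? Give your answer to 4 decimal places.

3.055 × 1.333⁵ = 3.055 × 4.20873 ≈ 12.8577

12.8577rem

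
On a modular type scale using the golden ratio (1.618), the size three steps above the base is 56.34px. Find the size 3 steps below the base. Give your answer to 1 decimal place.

56.34 ÷ 1.618⁶ = 56.34 ÷ 17.94201 ≈ 3.140

3.1px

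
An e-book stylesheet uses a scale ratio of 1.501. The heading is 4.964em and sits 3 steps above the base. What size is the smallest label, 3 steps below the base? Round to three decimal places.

4.964 ÷ 1.501⁶ = 4.964 ÷ 11.43626 ≈ 0.434

0.434em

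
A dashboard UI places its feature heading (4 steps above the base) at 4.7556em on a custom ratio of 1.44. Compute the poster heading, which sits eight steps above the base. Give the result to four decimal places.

Moving from step +4 to step +8 is 4 steps up, so multiply by r⁴.
4.7556 × 1.44⁴ = 4.7556 × 4.29982 ≈ 20.4482

20.4482em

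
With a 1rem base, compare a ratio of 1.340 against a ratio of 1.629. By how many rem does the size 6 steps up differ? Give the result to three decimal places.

12.897rem

At 1.340: 1.0 × 1.340⁶ = 5.78934rem
At 1.629: 1.0 × 1.629⁶ = 18.68644rem
Difference: 18.68644 − 5.78934 = 12.89710rem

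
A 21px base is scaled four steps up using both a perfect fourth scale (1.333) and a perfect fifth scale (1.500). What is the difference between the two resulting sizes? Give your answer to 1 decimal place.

Perfect fourth: 21.0 × 1.333⁴ = 66.304px
Perfect fifth: 21.0 × 1.500⁴ = 106.312px
Difference: 106.312 − 66.304 = 40.008px

40.0px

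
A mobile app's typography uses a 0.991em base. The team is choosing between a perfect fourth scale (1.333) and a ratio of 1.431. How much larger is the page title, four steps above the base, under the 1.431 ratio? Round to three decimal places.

1.027em

Perfect fourth: 0.991 × 1.333⁴ = 3.12892em
At 1.431: 0.991 × 1.431⁴ = 4.15559em
Difference: 4.15559 − 3.12892 = 1.02667em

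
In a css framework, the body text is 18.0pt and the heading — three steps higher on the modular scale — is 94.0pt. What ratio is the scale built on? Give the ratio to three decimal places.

The ratio satisfies 18.0 × r³ = 94.0, so r = (94.0 / 18.0)^(1/3).
r = 5.2222^(1/3) ≈ 1.7349

1.735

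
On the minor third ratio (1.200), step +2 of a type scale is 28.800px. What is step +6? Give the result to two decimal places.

59.72px

The gap is 6 − (2) = 4 steps, so the factor is 1.200^4.
28.800 × 1.200⁴ = 28.800 × 2.07360 ≈ 59.720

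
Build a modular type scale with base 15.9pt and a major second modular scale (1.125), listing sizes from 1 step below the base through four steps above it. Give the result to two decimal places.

14.13pt, 15.90pt, 17.89pt, 20.12pt, 22.64pt, 25.47pt

Step -1: 15.9 ÷ 1.125 = 14.13
Step 0: 15.9pt
Step 1: 15.9 × 1.125 = 17.89
Step 2: 15.9 × 1.125² = 20.12
Step 3: 15.9 × 1.125³ = 22.64
Step 4: 15.9 × 1.125⁴ = 25.47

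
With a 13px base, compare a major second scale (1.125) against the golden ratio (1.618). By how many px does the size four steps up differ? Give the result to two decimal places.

68.27px

Major second: 13.0 × 1.125⁴ = 20.8235px
Golden ratio: 13.0 × 1.618⁴ = 89.0958px
Difference: 89.0958 − 20.8235 = 68.2723px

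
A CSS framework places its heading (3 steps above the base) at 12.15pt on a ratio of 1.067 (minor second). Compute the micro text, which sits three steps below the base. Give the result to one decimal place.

8.2pt

12.15 ÷ 1.067⁶ = 12.15 ÷ 1.47566 ≈ 8.234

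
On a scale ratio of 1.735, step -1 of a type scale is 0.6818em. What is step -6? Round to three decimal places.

Moving from step -1 to step -6 is 5 steps down, so divide by r⁵.
0.6818 ÷ 1.735⁵ = 0.6818 ÷ 15.72162 ≈ 0.043

0.043em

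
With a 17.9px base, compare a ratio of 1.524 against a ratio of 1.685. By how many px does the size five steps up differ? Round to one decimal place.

At 1.524: 17.9 × 1.524⁵ = 147.156px
At 1.685: 17.9 × 1.685⁵ = 243.138px
Difference: 243.138 − 147.156 = 95.982px

96.0px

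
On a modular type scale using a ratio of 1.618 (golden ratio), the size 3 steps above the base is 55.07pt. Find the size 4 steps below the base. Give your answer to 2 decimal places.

1.90pt

Moving from step +3 to step -4 is 7 steps down, so divide by r⁷.
55.07 ÷ 1.618⁷ = 55.07 ÷ 29.03017 ≈ 1.897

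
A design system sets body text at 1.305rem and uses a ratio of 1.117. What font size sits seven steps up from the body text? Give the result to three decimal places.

2.831rem

Every step multiplies by the scale ratio.
1.305 × 1.117⁷ = 1.305 × 2.16956 ≈ 2.831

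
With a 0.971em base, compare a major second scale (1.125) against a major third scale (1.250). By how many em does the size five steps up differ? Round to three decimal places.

1.213em

Major second: 0.971 × 1.125⁵ = 1.74977em
Major third: 0.971 × 1.250⁵ = 2.96326em
Difference: 2.96326 − 1.74977 = 1.21349em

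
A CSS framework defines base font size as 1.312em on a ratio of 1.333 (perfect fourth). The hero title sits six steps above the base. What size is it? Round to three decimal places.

7.361em

1.312 × 1.333⁶ = 1.312 × 5.61023 ≈ 7.361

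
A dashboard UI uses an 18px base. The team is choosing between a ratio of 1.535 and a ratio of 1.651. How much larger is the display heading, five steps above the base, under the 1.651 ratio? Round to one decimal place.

67.4px

At 1.535: 18.0 × 1.535⁵ = 153.396px
At 1.651: 18.0 × 1.651⁵ = 220.804px
Difference: 220.804 − 153.396 = 67.408px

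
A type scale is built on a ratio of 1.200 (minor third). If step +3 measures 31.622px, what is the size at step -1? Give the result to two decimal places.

15.25px

The gap is -1 − (3) = -4 steps, so the factor is 1.200^-4.
31.622 ÷ 1.200⁴ = 31.622 ÷ 2.07360 ≈ 15.250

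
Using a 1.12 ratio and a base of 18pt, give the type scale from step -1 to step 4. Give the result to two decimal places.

16.07pt, 18.00pt, 20.16pt, 22.58pt, 25.29pt, 28.32pt

Step -1: 18.0 ÷ 1.12 = 16.07
Step 0: 18pt
Step 1: 18.0 × 1.12 = 20.16
Step 2: 18.0 × 1.12² = 22.58
Step 3: 18.0 × 1.12³ = 25.29
Step 4: 18.0 × 1.12⁴ = 28.32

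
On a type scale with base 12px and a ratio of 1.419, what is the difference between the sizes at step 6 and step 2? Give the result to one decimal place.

Step 2: 12.0 × 1.419² = 24.163px
Step 6: 12.0 × 1.419⁶ = 97.966px
Difference: 97.966 − 24.163 = 73.803px

73.8px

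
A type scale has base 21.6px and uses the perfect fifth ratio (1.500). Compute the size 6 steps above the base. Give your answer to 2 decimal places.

246.04px

Every step multiplies by the scale ratio.
21.6 × 1.500⁶ = 21.6 × 11.39062 ≈ 246.04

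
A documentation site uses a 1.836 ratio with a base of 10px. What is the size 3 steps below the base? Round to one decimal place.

1.6px

A modular type scale is a geometric sequence: sizeₙ = base × rⁿ.
10.0 ÷ 1.836³ = 10.0 ÷ 6.18897 ≈ 1.62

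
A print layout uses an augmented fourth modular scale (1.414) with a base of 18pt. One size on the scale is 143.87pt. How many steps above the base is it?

6

1.414ⁿ = 143.87 / 18 = 7.9928
n = ln(7.9928) / ln(1.414) = 2.0785 / 0.3464 ≈ 6.00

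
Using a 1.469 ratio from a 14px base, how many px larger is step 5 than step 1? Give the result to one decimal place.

75.2px

Step 1: 14.0 × 1.469 = 20.566px
Step 5: 14.0 × 1.469⁵ = 95.772px
Difference: 95.772 − 20.566 = 75.206px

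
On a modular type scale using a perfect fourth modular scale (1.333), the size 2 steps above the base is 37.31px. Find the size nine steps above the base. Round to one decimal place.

Moving from step +2 to step +9 is 7 steps up, so multiply by r⁷.
37.31 × 1.333⁷ = 37.31 × 7.47844 ≈ 279.021

279.0px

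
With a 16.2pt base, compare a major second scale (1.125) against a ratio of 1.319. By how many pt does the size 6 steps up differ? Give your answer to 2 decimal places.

52.46pt

Major second: 16.2 × 1.125⁶ = 32.8420pt
At 1.319: 16.2 × 1.319⁶ = 85.3068pt
Difference: 85.3068 − 32.8420 = 52.4648pt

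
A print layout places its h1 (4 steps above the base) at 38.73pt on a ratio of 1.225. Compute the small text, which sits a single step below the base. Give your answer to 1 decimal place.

14.0pt

The gap is -1 − (4) = -5 steps, so the factor is 1.225^-5.
38.73 ÷ 1.225⁵ = 38.73 ÷ 2.75855 ≈ 14.040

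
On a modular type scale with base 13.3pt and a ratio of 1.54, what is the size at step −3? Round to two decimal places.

3.64pt

A modular type scale is a geometric sequence: sizeₙ = base × rⁿ.
13.3 ÷ 1.54³ = 13.3 ÷ 3.65226 ≈ 3.64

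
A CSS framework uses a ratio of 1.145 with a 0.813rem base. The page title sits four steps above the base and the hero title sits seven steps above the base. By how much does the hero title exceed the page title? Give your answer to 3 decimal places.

Step 4: 0.813 × 1.145⁴ = 1.39737rem
Step 7: 0.813 × 1.145⁷ = 2.09763rem
Difference: 2.09763 − 1.39737 = 0.70026rem

0.700rem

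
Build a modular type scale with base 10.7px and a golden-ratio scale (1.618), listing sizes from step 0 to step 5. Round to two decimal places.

Step 0: 10.7px
Step 1: 10.7 × 1.618 = 17.31
Step 2: 10.7 × 1.618² = 28.01
Step 3: 10.7 × 1.618³ = 45.32
Step 4: 10.7 × 1.618⁴ = 73.33
Step 5: 10.7 × 1.618⁵ = 118.65

10.70px, 17.31px, 28.01px, 45.32px, 73.33px, 118.65px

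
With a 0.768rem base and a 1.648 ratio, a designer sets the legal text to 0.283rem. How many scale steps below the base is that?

2

1.648ⁿ = 0.768 / 0.283 = 2.7138
n = ln(2.7138) / ln(1.648) = 0.9983 / 0.4996 ≈ 2.00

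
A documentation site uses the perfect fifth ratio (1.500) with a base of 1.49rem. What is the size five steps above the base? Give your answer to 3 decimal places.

11.315rem

1.49 × 1.500⁵ = 1.49 × 7.59375 ≈ 11.315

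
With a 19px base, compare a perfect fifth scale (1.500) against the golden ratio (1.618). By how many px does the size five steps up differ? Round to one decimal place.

Perfect fifth: 19.0 × 1.500⁵ = 144.281px
Golden ratio: 19.0 × 1.618⁵ = 210.691px
Difference: 210.691 − 144.281 = 66.410px

66.4px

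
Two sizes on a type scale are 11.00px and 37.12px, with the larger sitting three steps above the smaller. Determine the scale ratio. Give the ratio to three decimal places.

r³ = 37.12 / 11.00, so r = (37.12/11.00)^(1/3).
r = 3.3745^(1/3) ≈ 1.4999

1.500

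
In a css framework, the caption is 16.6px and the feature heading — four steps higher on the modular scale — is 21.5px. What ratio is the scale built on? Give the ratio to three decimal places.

r⁴ = 21.5 / 16.6, so r = (21.5/16.6)^(1/4).
r = 1.2952^(1/4) ≈ 1.0668

1.067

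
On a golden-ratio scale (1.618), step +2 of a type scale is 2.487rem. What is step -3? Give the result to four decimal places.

2.487 ÷ 1.618⁵ = 2.487 ÷ 11.08901 ≈ 0.2243

0.2243rem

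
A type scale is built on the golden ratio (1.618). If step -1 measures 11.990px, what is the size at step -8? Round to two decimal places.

0.41px

11.990 ÷ 1.618⁷ = 11.990 ÷ 29.03017 ≈ 0.413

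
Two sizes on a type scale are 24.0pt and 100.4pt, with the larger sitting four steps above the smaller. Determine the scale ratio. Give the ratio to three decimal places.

The ratio satisfies 24.0 × r⁴ = 100.4, so r = (100.4 / 24.0)^(1/4).
r = 4.1833^(1/4) ≈ 1.4301

1.430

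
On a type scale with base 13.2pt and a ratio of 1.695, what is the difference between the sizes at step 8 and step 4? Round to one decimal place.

790.4pt

Step 4: 13.2 × 1.695⁴ = 108.956pt
Step 8: 13.2 × 1.695⁸ = 899.356pt
Difference: 899.356 − 108.956 = 790.400pt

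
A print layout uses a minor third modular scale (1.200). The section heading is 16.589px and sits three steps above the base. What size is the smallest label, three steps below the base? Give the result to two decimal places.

5.56px

The gap is -3 − (3) = -6 steps, so the factor is 1.200^-6.
16.589 ÷ 1.200⁶ = 16.589 ÷ 2.98598 ≈ 5.556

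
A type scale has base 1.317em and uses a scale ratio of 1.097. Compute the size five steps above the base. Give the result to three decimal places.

A modular type scale is a geometric sequence: sizeₙ = base × rⁿ.
1.317 × 1.097⁵ = 1.317 × 1.58867 ≈ 2.092

2.092em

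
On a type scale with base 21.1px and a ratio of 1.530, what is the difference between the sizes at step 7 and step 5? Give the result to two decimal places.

237.21px

Step 5: 21.1 × 1.530⁵ = 176.9048px
Step 7: 21.1 × 1.530⁷ = 414.1164px
Difference: 414.1164 − 176.9048 = 237.2116px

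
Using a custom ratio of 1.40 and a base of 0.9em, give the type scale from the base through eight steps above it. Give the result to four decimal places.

Step 0: 0.9em
Step 1: 0.9 × 1.40 = 1.2600
Step 2: 0.9 × 1.40² = 1.7640
Step 3: 0.9 × 1.40³ = 2.4696
Step 4: 0.9 × 1.40⁴ = 3.4574
Step 5: 0.9 × 1.40⁵ = 4.8404
Step 6: 0.9 × 1.40⁶ = 6.7766
Step 7: 0.9 × 1.40⁷ = 9.4872
Step 8: 0.9 × 1.40⁸ = 13.2821

0.9000em, 1.2600em, 1.7640em, 2.4696em, 3.4574em, 4.8404em, 6.7766em, 9.4872em, 13.2821em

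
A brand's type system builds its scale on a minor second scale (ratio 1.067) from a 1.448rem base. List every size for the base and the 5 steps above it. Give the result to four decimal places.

Step 0: 1.448rem
Step 1: 1.448 × 1.067 = 1.5450
Step 2: 1.448 × 1.067² = 1.6485
Step 3: 1.448 × 1.067³ = 1.7590
Step 4: 1.448 × 1.067⁴ = 1.8768
Step 5: 1.448 × 1.067⁵ = 2.0026

1.4480rem, 1.5450rem, 1.6485rem, 1.7590rem, 1.8768rem, 2.0026rem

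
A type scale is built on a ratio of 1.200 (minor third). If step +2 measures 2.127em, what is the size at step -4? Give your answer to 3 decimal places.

0.712em

Moving from step +2 to step -4 is 6 steps down, so divide by r⁶.
2.127 ÷ 1.200⁶ = 2.127 ÷ 2.98598 ≈ 0.712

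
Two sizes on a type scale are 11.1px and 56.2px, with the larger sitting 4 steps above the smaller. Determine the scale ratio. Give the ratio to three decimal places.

1.500

The ratio satisfies 11.1 × r⁴ = 56.2, so r = (56.2 / 11.1)^(1/4).
r = 5.0631^(1/4) ≈ 1.5000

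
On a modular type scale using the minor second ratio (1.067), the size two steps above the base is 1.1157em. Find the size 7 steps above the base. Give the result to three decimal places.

1.543em

1.1157 × 1.067⁵ = 1.1157 × 1.38300 ≈ 1.543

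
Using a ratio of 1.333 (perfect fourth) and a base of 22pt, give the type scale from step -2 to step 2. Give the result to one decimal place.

12.4pt, 16.5pt, 22.0pt, 29.3pt, 39.1pt

Step -2: 22.0 ÷ 1.333² = 12.4
Step -1: 22.0 ÷ 1.333 = 16.5
Step 0: 22pt
Step 1: 22.0 × 1.333 = 29.3
Step 2: 22.0 × 1.333² = 39.1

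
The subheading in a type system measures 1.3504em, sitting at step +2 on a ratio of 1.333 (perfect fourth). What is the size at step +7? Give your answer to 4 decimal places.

5.6835em

The gap is 7 − (2) = 5 steps, so the factor is 1.333^5.
1.3504 × 1.333⁵ = 1.3504 × 4.20873 ≈ 5.6835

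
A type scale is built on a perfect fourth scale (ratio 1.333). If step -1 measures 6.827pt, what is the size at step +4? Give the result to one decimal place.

The gap is 4 − (-1) = 5 steps, so the factor is 1.333^5.
6.827 × 1.333⁵ = 6.827 × 4.20873 ≈ 28.733

28.7pt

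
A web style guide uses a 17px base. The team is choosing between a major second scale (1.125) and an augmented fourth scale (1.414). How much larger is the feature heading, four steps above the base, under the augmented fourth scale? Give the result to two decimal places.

40.73px

Major second: 17.0 × 1.125⁴ = 27.2307px
Augmented fourth: 17.0 × 1.414⁴ = 67.9589px
Difference: 67.9589 − 27.2307 = 40.7282px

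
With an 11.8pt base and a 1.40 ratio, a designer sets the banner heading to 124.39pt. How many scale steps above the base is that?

1.40ⁿ = 124.39 / 11.8 = 10.5415
n = ln(10.5415) / ln(1.40) = 2.3553 / 0.3365 ≈ 7.00

7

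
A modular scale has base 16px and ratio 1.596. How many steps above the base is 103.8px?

4

1.596ⁿ = 103.8 / 16 = 6.4875
n = ln(6.4875) / ln(1.596) = 1.8699 / 0.4675 ≈ 4.00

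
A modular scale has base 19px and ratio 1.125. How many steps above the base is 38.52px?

1.125ⁿ = 38.52 / 19 = 2.0274
n = ln(2.0274) / ln(1.125) = 0.7067 / 0.1178 ≈ 6.00

6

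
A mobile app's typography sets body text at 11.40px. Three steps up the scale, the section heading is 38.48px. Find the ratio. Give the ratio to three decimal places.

r³ = 38.48 / 11.40, so r = (38.48/11.40)^(1/3).
r = 3.3754^(1/3) ≈ 1.5001

1.500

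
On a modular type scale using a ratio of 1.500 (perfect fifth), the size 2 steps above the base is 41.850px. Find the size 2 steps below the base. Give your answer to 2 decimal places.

8.27px

Moving from step +2 to step -2 is 4 steps down, so divide by r⁴.
41.850 ÷ 1.500⁴ = 41.850 ÷ 5.06250 ≈ 8.267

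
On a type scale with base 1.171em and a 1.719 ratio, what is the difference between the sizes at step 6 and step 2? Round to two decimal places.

Step 2: 1.171 × 1.719² = 3.4603em
Step 6: 1.171 × 1.719⁶ = 30.2143em
Difference: 30.2143 − 3.4603 = 26.7540em

26.75em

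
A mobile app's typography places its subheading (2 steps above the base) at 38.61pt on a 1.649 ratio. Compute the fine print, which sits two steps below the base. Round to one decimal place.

Moving from step +2 to step -2 is 4 steps down, so divide by r⁴.
38.61 ÷ 1.649⁴ = 38.61 ÷ 7.39405 ≈ 5.222

5.2pt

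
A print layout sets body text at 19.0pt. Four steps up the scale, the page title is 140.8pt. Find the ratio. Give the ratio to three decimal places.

1.650

r⁴ = 140.8 / 19.0, so r = (140.8/19.0)^(1/4).
r = 7.4105^(1/4) ≈ 1.6499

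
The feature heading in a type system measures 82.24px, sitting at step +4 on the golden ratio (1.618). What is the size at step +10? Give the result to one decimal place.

The gap is 10 − (4) = 6 steps, so the factor is 1.618^6.
82.24 × 1.618⁶ = 82.24 × 17.94201 ≈ 1475.551

1475.6px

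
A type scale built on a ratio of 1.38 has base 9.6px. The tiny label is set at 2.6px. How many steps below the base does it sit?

4

1.38ⁿ = 9.6 / 2.6 = 3.6923
n = ln(3.6923) / ln(1.38) = 1.3063 / 0.3221 ≈ 4.06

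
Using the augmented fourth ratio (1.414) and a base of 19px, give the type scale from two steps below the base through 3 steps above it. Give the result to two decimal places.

Step -2: 19.0 ÷ 1.414² = 9.50
Step -1: 19.0 ÷ 1.414 = 13.44
Step 0: 19px
Step 1: 19.0 × 1.414 = 26.87
Step 2: 19.0 × 1.414² = 37.99
Step 3: 19.0 × 1.414³ = 53.72

9.50px, 13.44px, 19.00px, 26.87px, 37.99px, 53.72px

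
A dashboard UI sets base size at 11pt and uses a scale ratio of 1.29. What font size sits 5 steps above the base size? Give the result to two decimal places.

39.30pt

Every step multiplies by the scale ratio.
11.0 × 1.29⁵ = 11.0 × 3.57231 ≈ 39.30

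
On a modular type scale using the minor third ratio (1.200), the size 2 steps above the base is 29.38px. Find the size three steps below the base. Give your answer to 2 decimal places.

11.81px

Moving from step +2 to step -3 is 5 steps down, so divide by r⁵.
29.38 ÷ 1.200⁵ = 29.38 ÷ 2.48832 ≈ 11.807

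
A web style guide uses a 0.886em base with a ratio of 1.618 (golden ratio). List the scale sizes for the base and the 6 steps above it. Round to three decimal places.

Step 0: 0.886em
Step 1: 0.886 × 1.618 = 1.434
Step 2: 0.886 × 1.618² = 2.319
Step 3: 0.886 × 1.618³ = 3.753
Step 4: 0.886 × 1.618⁴ = 6.072
Step 5: 0.886 × 1.618⁵ = 9.825
Step 6: 0.886 × 1.618⁶ = 15.897

0.886em, 1.434em, 2.319em, 3.753em, 6.072em, 9.825em, 15.897em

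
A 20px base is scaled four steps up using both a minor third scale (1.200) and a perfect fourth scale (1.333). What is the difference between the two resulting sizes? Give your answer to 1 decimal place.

Minor third: 20.0 × 1.200⁴ = 41.472px
Perfect fourth: 20.0 × 1.333⁴ = 63.147px
Difference: 63.147 − 41.472 = 21.675px

21.7px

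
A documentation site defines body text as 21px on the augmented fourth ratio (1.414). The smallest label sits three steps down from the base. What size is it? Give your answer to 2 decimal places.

A modular type scale is a geometric sequence: sizeₙ = base × rⁿ.
21.0 ÷ 1.414³ = 21.0 ÷ 2.82715 ≈ 7.43

7.43px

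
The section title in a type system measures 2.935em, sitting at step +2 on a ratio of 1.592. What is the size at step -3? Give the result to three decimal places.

2.935 ÷ 1.592⁵ = 2.935 ÷ 10.22622 ≈ 0.287

0.287em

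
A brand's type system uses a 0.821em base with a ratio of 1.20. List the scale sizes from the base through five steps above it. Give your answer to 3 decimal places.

0.821em, 0.985em, 1.182em, 1.419em, 1.702em, 2.043em

Step 0: 0.821em
Step 1: 0.821 × 1.20 = 0.985
Step 2: 0.821 × 1.20² = 1.182
Step 3: 0.821 × 1.20³ = 1.419
Step 4: 0.821 × 1.20⁴ = 1.702
Step 5: 0.821 × 1.20⁵ = 2.043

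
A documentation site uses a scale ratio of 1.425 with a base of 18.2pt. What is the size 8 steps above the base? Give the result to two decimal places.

Each step on a modular scale multiplies by the ratio, so the size n steps from the base is base × ratioⁿ.
18.2 × 1.425⁸ = 18.2 × 17.00274 ≈ 309.45

309.45pt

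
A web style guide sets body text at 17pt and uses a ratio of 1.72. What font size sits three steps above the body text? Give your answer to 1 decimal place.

Every step multiplies by the scale ratio.
17.0 × 1.72³ = 17.0 × 5.08845 ≈ 86.50

86.5pt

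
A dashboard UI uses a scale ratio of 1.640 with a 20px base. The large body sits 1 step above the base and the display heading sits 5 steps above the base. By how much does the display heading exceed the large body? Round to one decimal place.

204.5px

Step 1: 20.0 × 1.640 = 32.800px
Step 5: 20.0 × 1.640⁵ = 237.273px
Difference: 237.273 − 32.800 = 204.473px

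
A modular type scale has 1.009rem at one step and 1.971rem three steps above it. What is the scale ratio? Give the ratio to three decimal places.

The ratio satisfies 1.009 × r³ = 1.971, so r = (1.971 / 1.009)^(1/3).
r = 1.9534^(1/3) ≈ 1.2501

1.250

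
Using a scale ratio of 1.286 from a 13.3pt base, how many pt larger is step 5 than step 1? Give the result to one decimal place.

Step 1: 13.3 × 1.286 = 17.104pt
Step 5: 13.3 × 1.286⁵ = 46.780pt
Difference: 46.780 − 17.104 = 29.676pt

29.7pt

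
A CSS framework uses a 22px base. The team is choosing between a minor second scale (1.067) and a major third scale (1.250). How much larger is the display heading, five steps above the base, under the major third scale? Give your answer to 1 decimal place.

36.7px

Minor second: 22.0 × 1.067⁵ = 30.426px
Major third: 22.0 × 1.250⁵ = 67.139px
Difference: 67.139 − 30.426 = 36.713px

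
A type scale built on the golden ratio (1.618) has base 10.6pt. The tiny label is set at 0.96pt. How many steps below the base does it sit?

5

1.618ⁿ = 10.6 / 0.96 = 11.0417
n = ln(11.0417) / ln(1.618) = 2.4017 / 0.4812 ≈ 4.99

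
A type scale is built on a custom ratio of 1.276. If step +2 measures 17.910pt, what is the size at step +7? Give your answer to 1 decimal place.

60.6pt

Moving from step +2 to step +7 is 5 steps up, so multiply by r⁵.
17.910 × 1.276⁵ = 17.910 × 3.38262 ≈ 60.583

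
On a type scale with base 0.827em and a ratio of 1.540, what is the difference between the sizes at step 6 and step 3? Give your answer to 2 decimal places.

8.01em

Step 3: 0.827 × 1.540³ = 3.0204em
Step 6: 0.827 × 1.540⁶ = 11.0314em
Difference: 11.0314 − 3.0204 = 8.0110em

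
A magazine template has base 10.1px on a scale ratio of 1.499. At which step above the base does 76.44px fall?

5

1.499ⁿ = 76.44 / 10.1 = 7.5683
n = ln(7.5683) / ln(1.499) = 2.0240 / 0.4048 ≈ 5.00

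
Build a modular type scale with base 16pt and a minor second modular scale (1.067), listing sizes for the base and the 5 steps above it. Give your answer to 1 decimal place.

Step 0: 16pt
Step 1: 16.0 × 1.067 = 17.1
Step 2: 16.0 × 1.067² = 18.2
Step 3: 16.0 × 1.067³ = 19.4
Step 4: 16.0 × 1.067⁴ = 20.7
Step 5: 16.0 × 1.067⁵ = 22.1

16.0pt, 17.1pt, 18.2pt, 19.4pt, 20.7pt, 22.1pt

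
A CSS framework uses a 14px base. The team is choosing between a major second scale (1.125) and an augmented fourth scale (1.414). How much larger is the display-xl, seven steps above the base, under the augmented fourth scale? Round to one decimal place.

Major second: 14.0 × 1.125⁷ = 31.930px
Augmented fourth: 14.0 × 1.414⁷ = 158.225px
Difference: 158.225 − 31.930 = 126.295px

126.3px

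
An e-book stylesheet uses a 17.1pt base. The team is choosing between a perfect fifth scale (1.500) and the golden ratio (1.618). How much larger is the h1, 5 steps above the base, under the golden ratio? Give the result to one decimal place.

59.8pt

Perfect fifth: 17.1 × 1.500⁵ = 129.853pt
Golden ratio: 17.1 × 1.618⁵ = 189.622pt
Difference: 189.622 − 129.853 = 59.769pt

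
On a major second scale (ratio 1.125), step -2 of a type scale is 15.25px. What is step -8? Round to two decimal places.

The gap is -8 − (-2) = -6 steps, so the factor is 1.125^-6.
15.25 ÷ 1.125⁶ = 15.25 ÷ 2.02729 ≈ 7.522

7.52px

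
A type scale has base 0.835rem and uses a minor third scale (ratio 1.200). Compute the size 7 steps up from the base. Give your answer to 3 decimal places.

Each step on a modular scale multiplies by the ratio, so the size n steps from the base is base × ratioⁿ.
0.835 × 1.200⁷ = 0.835 × 3.58318 ≈ 2.992

2.992rem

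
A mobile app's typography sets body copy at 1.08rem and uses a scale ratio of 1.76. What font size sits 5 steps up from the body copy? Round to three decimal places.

1.08 × 1.76⁵ = 1.08 × 16.88742 ≈ 18.238

18.238rem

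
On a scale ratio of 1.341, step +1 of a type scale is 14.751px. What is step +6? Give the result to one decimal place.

64.0px

14.751 × 1.341⁵ = 14.751 × 4.33655 ≈ 63.968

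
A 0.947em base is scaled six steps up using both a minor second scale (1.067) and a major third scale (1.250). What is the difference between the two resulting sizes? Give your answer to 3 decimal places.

Minor second: 0.947 × 1.067⁶ = 1.39745em
Major third: 0.947 × 1.250⁶ = 3.61252em
Difference: 3.61252 − 1.39745 = 2.21507em

2.215em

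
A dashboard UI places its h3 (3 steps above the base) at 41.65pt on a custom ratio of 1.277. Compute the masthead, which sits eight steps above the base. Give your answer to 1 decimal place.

41.65 × 1.277⁵ = 41.65 × 3.39590 ≈ 141.439

141.4pt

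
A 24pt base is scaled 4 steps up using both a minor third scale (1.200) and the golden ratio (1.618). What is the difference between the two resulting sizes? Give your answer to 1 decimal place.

114.7pt

Minor third: 24.0 × 1.200⁴ = 49.766pt
Golden ratio: 24.0 × 1.618⁴ = 164.485pt
Difference: 164.485 − 49.766 = 114.719pt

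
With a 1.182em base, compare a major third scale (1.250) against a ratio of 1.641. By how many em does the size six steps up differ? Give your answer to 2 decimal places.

Major third: 1.182 × 1.250⁶ = 4.5090em
At 1.641: 1.182 × 1.641⁶ = 23.0818em
Difference: 23.0818 − 4.5090 = 18.5728em

18.57em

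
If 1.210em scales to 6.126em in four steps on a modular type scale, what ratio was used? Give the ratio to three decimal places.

The ratio satisfies 1.210 × r⁴ = 6.126, so r = (6.126 / 1.210)^(1/4).
r = 5.0628^(1/4) ≈ 1.5000

1.500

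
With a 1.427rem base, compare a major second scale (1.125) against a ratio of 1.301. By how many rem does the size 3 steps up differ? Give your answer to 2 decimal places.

1.11rem

Major second: 1.427 × 1.125³ = 2.0318rem
At 1.301: 1.427 × 1.301³ = 3.1424rem
Difference: 3.1424 − 2.0318 = 1.1106rem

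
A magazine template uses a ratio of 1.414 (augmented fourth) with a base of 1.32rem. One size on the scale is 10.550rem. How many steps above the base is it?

1.414ⁿ = 10.550 / 1.32 = 7.9924
n = ln(7.9924) / ln(1.414) = 2.0785 / 0.3464 ≈ 6.00

6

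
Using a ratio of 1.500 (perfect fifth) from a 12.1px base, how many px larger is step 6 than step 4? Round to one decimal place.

76.6px

Step 4: 12.1 × 1.500⁴ = 61.256px
Step 6: 12.1 × 1.500⁶ = 137.827px
Difference: 137.827 − 61.256 = 76.571px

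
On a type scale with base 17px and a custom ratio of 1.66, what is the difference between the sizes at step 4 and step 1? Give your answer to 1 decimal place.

Step 1: 17.0 × 1.66 = 28.220px
Step 4: 17.0 × 1.66⁴ = 129.087px
Difference: 129.087 − 28.220 = 100.867px

100.9px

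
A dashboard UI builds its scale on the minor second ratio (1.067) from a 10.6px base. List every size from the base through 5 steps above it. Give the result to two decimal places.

Step 0: 10.6px
Step 1: 10.6 × 1.067 = 11.31
Step 2: 10.6 × 1.067² = 12.07
Step 3: 10.6 × 1.067³ = 12.88
Step 4: 10.6 × 1.067⁴ = 13.74
Step 5: 10.6 × 1.067⁵ = 14.66

10.60px, 11.31px, 12.07px, 12.88px, 13.74px, 14.66px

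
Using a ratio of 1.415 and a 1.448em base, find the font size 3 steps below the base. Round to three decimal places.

Each step on a modular scale multiplies by the ratio, so the size n steps from the base is base × ratioⁿ.
1.448 ÷ 1.415³ = 1.448 ÷ 2.83315 ≈ 0.511

0.511em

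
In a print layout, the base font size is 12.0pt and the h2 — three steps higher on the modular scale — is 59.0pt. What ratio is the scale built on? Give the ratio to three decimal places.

r³ = 59.0 / 12.0, so r = (59.0/12.0)^(1/3).
r = 4.9167^(1/3) ≈ 1.7004

1.700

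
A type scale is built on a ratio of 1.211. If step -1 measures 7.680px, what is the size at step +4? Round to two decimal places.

20.00px

Moving from step -1 to step +4 is 5 steps up, so multiply by r⁵.
7.680 × 1.211⁵ = 7.680 × 2.60448 ≈ 20.002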